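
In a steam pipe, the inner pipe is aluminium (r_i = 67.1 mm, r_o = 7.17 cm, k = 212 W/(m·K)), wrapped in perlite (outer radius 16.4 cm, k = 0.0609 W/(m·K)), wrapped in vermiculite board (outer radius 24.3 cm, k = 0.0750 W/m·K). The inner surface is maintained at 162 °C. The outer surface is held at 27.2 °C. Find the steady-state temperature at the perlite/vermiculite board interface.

Series thermal resistances, inner to outer:
  R'_aluminium = ln(0.0717/0.0671)/(2πk) = 0.06631/(2π·212) = 4.978×10^-5 m·K/W
  R'_perlite = ln(0.164/0.0717)/(2πk) = 0.8274/(2π·0.0609) = 2.162 m·K/W
  R'_vermiculite board = ln(0.243/0.164)/(2πk) = 0.3932/(2π·0.0750) = 0.8344 m·K/W
ΣR = 4.978×10^-5 + 2.162 + 0.8344 = 2.996 m·K/W
Q' = ΔT/ΣR = (162 °C − 27.2 °C)/2.996 = 44.99 W/m
From the inner boundary to the perlite/vermiculite board interface, ΣR_partial = 2.162 m·K/W.
T_interface = T_in − Q'·ΣR_partial = 162 °C − (44.99)(2.162) = 64.7 °C

T = 64.7 °C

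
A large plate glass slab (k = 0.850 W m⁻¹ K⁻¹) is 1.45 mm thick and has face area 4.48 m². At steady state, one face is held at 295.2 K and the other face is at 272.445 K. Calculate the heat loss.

Q = 59.8 kW

Q = kA·ΔT/L = 0.850 × 4.48 × |295.2 K − 272.445 K| / 0.00145 = 59800 W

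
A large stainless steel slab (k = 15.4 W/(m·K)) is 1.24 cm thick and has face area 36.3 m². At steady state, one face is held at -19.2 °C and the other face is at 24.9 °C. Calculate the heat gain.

Q = kA·ΔT/L = 15.4 × 36.3 × |-19.2 °C − 24.9 °C| / 0.0124 = 1.99×10^6 W

Q = 1990 kW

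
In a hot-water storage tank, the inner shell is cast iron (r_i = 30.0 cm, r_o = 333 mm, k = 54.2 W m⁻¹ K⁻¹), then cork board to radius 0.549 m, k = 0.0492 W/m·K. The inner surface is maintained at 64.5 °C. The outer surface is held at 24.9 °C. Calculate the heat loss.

Q = 20.7 W

Series thermal resistances, inner to outer:
  R_cast iron = (1/0.300 − 1/0.333)/(4πk) = 0.3303/(4π·54.2) = 4.850×10^-4 K/W
  R_cork board = (1/0.333 − 1/0.549)/(4πk) = 1.182/(4π·0.0492) = 1.911 K/W
ΣR = 4.850×10^-4 + 1.911 = 1.911 K/W
Q = ΔT/ΣR = (64.5 °C − 24.9 °C)/1.911 = 20.7 W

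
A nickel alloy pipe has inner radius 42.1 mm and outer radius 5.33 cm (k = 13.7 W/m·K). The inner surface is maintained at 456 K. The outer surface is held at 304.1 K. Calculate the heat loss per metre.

Q' = 55.4 kW/m

Q' = 2πk·ΔT/ln(r₂/r₁) = 2π × 13.7 × 151.9 / ln(0.0533/0.0421) = 55400 W/m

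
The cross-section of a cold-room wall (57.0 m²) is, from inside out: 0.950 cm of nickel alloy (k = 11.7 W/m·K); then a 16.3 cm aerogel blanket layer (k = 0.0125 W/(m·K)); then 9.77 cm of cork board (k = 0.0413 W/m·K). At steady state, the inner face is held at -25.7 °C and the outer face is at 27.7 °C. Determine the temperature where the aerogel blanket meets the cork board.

Series thermal resistances, inner to outer:
  R_nickel alloy = L/(kA) = 0.00950/(11.7·57.0) = 1.425×10^-5 K/W
  R_aerogel blanket = L/(kA) = 0.163/(0.0125·57.0) = 0.2288 K/W
  R_cork board = L/(kA) = 0.0977/(0.0413·57.0) = 0.04150 K/W
ΣR = 1.425×10^-5 + 0.2288 + 0.04150 = 0.2703 K/W
Q = ΔT/ΣR = (-25.7 °C − 27.7 °C)/0.2703 = -197.6 W
From the inner boundary to the aerogel blanket/cork board interface, ΣR_partial = 0.2288 K/W.
T_interface = T_in − Q·ΣR_partial = -25.7 °C − (-197.6)(0.2288) = 19.5 °C

T = 19.5 °C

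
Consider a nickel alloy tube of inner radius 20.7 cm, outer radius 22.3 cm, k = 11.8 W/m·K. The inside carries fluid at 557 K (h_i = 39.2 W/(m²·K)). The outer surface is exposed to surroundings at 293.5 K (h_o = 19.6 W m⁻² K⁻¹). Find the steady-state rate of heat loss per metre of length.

Q' = 4.62 kW/m

Resistance network (inner→outer):
  R'_conv,in = 1/(2πr h) = 1/(2π·0.207·39.2) = 0.01961 m·K/W
  R'_nickel alloy = ln(0.223/0.207)/(2πk) = 0.07445/(2π·11.8) = 0.001004 m·K/W
  R'_conv,out = 1/(2πr h) = 1/(2π·0.223·19.6) = 0.03641 m·K/W
ΣR = 0.01961 + 0.001004 + 0.03641 = 0.05702 m·K/W
Q' = ΔT/ΣR = (557 K − 293.5 K)/0.05702 = 4620 W/m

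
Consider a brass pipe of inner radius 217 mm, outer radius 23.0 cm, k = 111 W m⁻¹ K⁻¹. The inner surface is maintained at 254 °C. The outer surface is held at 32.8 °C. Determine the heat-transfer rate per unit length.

Q' = 2πk·ΔT/ln(r₂/r₁) = 2π × 111 × 221.2 / ln(0.230/0.217) = 2.65×10^6 W/m

Q' = 2650 kW/m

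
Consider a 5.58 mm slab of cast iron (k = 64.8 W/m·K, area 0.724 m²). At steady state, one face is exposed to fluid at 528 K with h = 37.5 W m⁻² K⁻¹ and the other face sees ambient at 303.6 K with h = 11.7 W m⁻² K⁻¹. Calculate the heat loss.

Q = 1450 W

Resistance network (inner→outer):
  R_conv,in = 1/(hA) = 1/(37.5·0.724) = 0.03683 K/W
  R_cast iron = L/(kA) = 0.00558/(64.8·0.724) = 1.189×10^-4 K/W
  R_conv,out = 1/(hA) = 1/(11.7·0.724) = 0.1181 K/W
ΣR = 0.03683 + 1.189×10^-4 + 0.1181 = 0.1550 K/W
Q = ΔT/ΣR = (528 K − 303.6 K)/0.1550 = 1450 W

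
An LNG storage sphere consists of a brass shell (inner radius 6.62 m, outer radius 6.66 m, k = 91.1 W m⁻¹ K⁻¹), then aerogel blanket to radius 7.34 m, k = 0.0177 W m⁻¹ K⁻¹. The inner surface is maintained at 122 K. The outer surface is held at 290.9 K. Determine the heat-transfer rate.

Series thermal resistances, inner to outer:
  R_brass = (1/6.62 − 1/6.66)/(4πk) = 9.073×10^-4/(4π·91.1) = 7.925×10^-7 K/W
  R_aerogel blanket = (1/6.66 − 1/7.34)/(4πk) = 0.01391/(4π·0.0177) = 0.06254 K/W
ΣR = 7.925×10^-7 + 0.06254 = 0.06254 K/W
Q = ΔT/ΣR = (122 K − 290.9 K)/0.06254 = -2700 W
(Negative Q ⇒ heat flows inward; heat gain = 2700 W.)

Q = 2700 W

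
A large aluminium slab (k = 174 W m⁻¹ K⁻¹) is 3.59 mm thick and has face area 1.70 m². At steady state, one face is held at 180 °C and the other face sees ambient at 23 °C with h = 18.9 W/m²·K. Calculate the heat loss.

Q = 5.04 kW

Series thermal resistances, inner to outer:
  R_aluminium = L/(kA) = 0.00359/(174·1.70) = 1.214×10^-5 K/W
  R_conv,out = 1/(hA) = 1/(18.9·1.70) = 0.03112 K/W
ΣR = 1.214×10^-5 + 0.03112 = 0.03113 K/W
Q = ΔT/ΣR = (180 °C − 23 °C)/0.03113 = 5040 W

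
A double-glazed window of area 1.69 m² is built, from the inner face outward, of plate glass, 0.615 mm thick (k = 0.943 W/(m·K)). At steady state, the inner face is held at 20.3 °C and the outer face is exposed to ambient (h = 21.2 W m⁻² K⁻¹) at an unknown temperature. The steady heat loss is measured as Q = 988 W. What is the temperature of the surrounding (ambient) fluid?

Series resistances:
  R_plate glass = L/(kA) = 6.15×10^-4/(0.943·1.69) = 3.859×10^-4 K/W
  R_conv,out = 1/(hA) = 1/(21.2·1.69) = 0.02791 K/W
ΣR = 0.02830 K/W
ΔT = Q·ΣR = 988 × 0.02830 = 27.96 K
Heat flows outward, so T_out = T_in − ΔT = 20.3 − 27.96 = -7.66 °C

T_out = -7.66 °C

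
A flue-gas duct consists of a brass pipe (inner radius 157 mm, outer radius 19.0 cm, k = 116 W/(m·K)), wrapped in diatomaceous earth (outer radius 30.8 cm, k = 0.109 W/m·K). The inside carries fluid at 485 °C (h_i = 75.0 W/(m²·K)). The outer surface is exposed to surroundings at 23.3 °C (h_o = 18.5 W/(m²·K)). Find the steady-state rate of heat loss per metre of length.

Q' = 618 W/m

Resistance network (inner→outer):
  R'_conv,in = 1/(2πr h) = 1/(2π·0.157·75.0) = 0.01352 m·K/W
  R'_brass = ln(0.190/0.157)/(2πk) = 0.1908/(2π·116) = 2.618×10^-4 m·K/W
  R'_diatomaceous earth = ln(0.308/0.190)/(2πk) = 0.4831/(2π·0.109) = 0.7054 m·K/W
  R'_conv,out = 1/(2πr h) = 1/(2π·0.308·18.5) = 0.02793 m·K/W
ΣR = 0.01352 + 2.618×10^-4 + 0.7054 + 0.02793 = 0.7471 m·K/W
Q' = ΔT/ΣR = (485 °C − 23.3 °C)/0.7471 = 618 W/m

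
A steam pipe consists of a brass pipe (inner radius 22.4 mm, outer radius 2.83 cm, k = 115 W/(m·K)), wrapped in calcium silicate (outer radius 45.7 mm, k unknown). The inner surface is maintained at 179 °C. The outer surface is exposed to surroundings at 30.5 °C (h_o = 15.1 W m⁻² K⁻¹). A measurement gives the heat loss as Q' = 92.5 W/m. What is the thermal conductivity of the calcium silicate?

ΣR = ΔT/Q' = |179 − 30.5|/92.5 = 1.605 m·K/W
Known resistances:
  R'_brass = ln(0.0283/0.0224)/(2πk) = 0.2338/(2π·115) = 3.236×10^-4 m·K/W
  R'_conv,out = 1/(2πr h) = 1/(2π·0.0457·15.1) = 0.2306 m·K/W
R_calcium silicate = ΣR − ΣR_known = 1.605 − 0.2309 = 1.374 m·K/W
ln(r₂/r₁)/(2πk) = 1.374 ⇒ k = 0.4792/(2π·1.374) = 0.0555 W/m·K

k = 0.0555 W/m·K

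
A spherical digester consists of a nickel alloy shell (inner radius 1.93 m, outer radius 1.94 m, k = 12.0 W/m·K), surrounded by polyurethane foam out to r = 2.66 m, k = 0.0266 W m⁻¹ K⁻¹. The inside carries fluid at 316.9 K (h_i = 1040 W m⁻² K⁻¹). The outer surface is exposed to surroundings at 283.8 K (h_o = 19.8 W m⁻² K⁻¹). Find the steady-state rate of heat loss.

Q = 79.2 W

Series thermal resistances, inner to outer:
  R_conv,in = 1/(4πr²h) = 1/(4π·1.93²·1040) = 2.054×10^-5 K/W
  R_nickel alloy = (1/1.93 − 1/1.94)/(4πk) = 0.002671/(4π·12.0) = 1.771×10^-5 K/W
  R_polyurethane foam = (1/1.94 − 1/2.66)/(4πk) = 0.1395/(4π·0.0266) = 0.4174 K/W
  R_conv,out = 1/(4πr²h) = 1/(4π·2.66²·19.8) = 5.680×10^-4 K/W
ΣR = 2.054×10^-5 + 1.771×10^-5 + 0.4174 + 5.680×10^-4 = 0.4180 K/W
Q = ΔT/ΣR = (316.9 K − 283.8 K)/0.4180 = 79.2 W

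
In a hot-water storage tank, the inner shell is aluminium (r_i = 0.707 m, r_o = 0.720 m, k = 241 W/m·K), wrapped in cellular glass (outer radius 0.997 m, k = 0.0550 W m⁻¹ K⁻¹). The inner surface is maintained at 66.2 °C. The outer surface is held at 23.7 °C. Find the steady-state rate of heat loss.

Q = 76.1 W

Series thermal resistances, inner to outer:
  R_aluminium = (1/0.707 − 1/0.720)/(4πk) = 0.02554/(4π·241) = 8.433×10^-6 K/W
  R_cellular glass = (1/0.720 − 1/0.997)/(4πk) = 0.3859/(4π·0.0550) = 0.5583 K/W
ΣR = 8.433×10^-6 + 0.5583 = 0.5583 K/W
Q = ΔT/ΣR = (66.2 °C − 23.7 °C)/0.5583 = 76.1 W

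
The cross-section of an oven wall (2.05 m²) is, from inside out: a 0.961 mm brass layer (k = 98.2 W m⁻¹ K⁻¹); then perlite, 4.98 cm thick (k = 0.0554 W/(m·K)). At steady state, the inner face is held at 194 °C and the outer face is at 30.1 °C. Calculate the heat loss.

Q = 374 W

Treat each layer as a resistance in series:
  R_brass = L/(kA) = 9.61×10^-4/(98.2·2.05) = 4.774×10^-6 K/W
  R_perlite = L/(kA) = 0.0498/(0.0554·2.05) = 0.4385 K/W
ΣR = 4.774×10^-6 + 0.4385 = 0.4385 K/W
Q = ΔT/ΣR = (194 °C − 30.1 °C)/0.4385 = 374 W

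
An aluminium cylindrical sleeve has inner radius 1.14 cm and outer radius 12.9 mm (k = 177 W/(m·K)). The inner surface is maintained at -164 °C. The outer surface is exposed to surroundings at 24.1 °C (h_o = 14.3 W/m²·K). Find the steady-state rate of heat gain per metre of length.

Resistance network (inner→outer):
  R'_aluminium = ln(0.0129/0.0114)/(2πk) = 0.1236/(2π·177) = 1.112×10^-4 m·K/W
  R'_conv,out = 1/(2πr h) = 1/(2π·0.0129·14.3) = 0.8628 m·K/W
ΣR = 1.112×10^-4 + 0.8628 = 0.8629 m·K/W
Q' = ΔT/ΣR = (-164 °C − 24.1 °C)/0.8629 = -218 W/m
(Negative Q' ⇒ heat flows inward; heat gain = 218 W/m.)

Q' = 218 W/m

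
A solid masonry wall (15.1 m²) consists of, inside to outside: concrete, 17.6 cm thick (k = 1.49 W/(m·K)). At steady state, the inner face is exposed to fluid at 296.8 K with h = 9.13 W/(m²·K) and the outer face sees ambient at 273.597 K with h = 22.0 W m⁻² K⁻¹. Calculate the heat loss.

Resistance network (inner→outer):
  R_conv,in = 1/(hA) = 1/(9.13·15.1) = 0.007254 K/W
  R_concrete = L/(kA) = 0.176/(1.49·15.1) = 0.007823 K/W
  R_conv,out = 1/(hA) = 1/(22.0·15.1) = 0.003010 K/W
ΣR = 0.007254 + 0.007823 + 0.003010 = 0.01809 K/W
Q = ΔT/ΣR = (296.8 K − 273.597 K)/0.01809 = 1280 W

Q = 1280 W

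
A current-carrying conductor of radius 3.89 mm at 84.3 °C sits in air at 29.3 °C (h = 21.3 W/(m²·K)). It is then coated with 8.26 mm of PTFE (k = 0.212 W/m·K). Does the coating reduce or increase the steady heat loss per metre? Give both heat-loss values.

increases: 28.6 → 37.4 W/m

Critical radius for a cylinder: r_cr = k/h = 0.00995 m = 0.995 cm.
Outer radius after coating: r₂ = 0.00389 + 0.00826 = 0.01215 m.
r₁ < r_cr < r₂: heat loss rises to a maximum at r_cr then falls. Whether the coating helps depends on whether Q(r₂) has dropped back below Q(r₁).
Bare: R = 1/(2πr₁h) = 1.921 m·K/W; Q = 55/1.921 = 28.6 W/m.
Coated: R = R_cond + R_conv = 1.470 m·K/W; Q = 55/1.470 = 37.4 W/m.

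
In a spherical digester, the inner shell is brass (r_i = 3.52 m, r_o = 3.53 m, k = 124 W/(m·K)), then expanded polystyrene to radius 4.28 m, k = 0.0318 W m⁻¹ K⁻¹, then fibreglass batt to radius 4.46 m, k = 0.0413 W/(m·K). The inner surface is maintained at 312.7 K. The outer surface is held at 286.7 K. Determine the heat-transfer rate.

Series thermal resistances, inner to outer:
  R_brass = (1/3.52 − 1/3.53)/(4πk) = 8.048×10^-4/(4π·124) = 5.165×10^-7 K/W
  R_expanded polystyrene = (1/3.53 − 1/4.28)/(4πk) = 0.04964/(4π·0.0318) = 0.1242 K/W
  R_fibreglass batt = (1/4.28 − 1/4.46)/(4πk) = 0.009430/(4π·0.0413) = 0.01817 K/W
ΣR = 5.165×10^-7 + 0.1242 + 0.01817 = 0.1424 K/W
Q = ΔT/ΣR = (312.7 K − 286.7 K)/0.1424 = 183 W

Q = 183 W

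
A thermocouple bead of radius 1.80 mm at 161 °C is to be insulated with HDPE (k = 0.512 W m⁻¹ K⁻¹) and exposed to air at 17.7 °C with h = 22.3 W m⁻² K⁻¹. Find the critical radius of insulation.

r_cr = 4.59 cm

For a sphere, r_cr = 2k_ins/h = 2·0.512/22.3 = 0.0459 m = 4.59 cm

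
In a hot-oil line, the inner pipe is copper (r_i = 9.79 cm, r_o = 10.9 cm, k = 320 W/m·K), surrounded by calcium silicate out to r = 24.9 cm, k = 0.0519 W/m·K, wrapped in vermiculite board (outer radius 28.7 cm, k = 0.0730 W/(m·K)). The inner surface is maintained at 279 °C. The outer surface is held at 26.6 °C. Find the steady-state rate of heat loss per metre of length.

Resistance network (inner→outer):
  R'_copper = ln(0.109/0.0979)/(2πk) = 0.1074/(2π·320) = 5.342×10^-5 m·K/W
  R'_calcium silicate = ln(0.249/0.109)/(2πk) = 0.8261/(2π·0.0519) = 2.533 m·K/W
  R'_vermiculite board = ln(0.287/0.249)/(2πk) = 0.1420/(2π·0.0730) = 0.3097 m·K/W
ΣR = 5.342×10^-5 + 2.533 + 0.3097 = 2.843 m·K/W
Q' = ΔT/ΣR = (279 °C − 26.6 °C)/2.843 = 88.8 W/m

Q' = 88.8 W/m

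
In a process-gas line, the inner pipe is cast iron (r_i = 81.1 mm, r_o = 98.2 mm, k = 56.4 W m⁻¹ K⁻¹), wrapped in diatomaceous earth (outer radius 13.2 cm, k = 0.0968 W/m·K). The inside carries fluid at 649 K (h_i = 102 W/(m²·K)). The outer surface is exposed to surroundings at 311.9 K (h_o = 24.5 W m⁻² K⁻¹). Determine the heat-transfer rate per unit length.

Q' = 607 W/m

Resistance network (inner→outer):
  R'_conv,in = 1/(2πr h) = 1/(2π·0.0811·102) = 0.01924 m·K/W
  R'_cast iron = ln(0.0982/0.0811)/(2πk) = 0.1913/(2π·56.4) = 5.399×10^-4 m·K/W
  R'_diatomaceous earth = ln(0.132/0.0982)/(2πk) = 0.2958/(2π·0.0968) = 0.4863 m·K/W
  R'_conv,out = 1/(2πr h) = 1/(2π·0.132·24.5) = 0.04921 m·K/W
ΣR = 0.01924 + 5.399×10^-4 + 0.4863 + 0.04921 = 0.5553 m·K/W
Q' = ΔT/ΣR = (649 K − 311.9 K)/0.5553 = 607 W/m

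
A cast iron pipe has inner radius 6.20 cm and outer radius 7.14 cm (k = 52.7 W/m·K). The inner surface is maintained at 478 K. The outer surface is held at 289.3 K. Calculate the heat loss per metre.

Q' = 2πk·ΔT/ln(r₂/r₁) = 2π × 52.7 × 188.7 / ln(0.0714/0.0620) = 4.43×10^5 W/m

Q' = 443 kW/m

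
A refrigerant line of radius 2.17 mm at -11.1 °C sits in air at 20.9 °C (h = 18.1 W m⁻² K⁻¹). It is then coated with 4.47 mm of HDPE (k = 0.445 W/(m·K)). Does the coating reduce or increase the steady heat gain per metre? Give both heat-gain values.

increases: 7.90 → 18.6 W/m

Critical radius for a cylinder: r_cr = k/h = 0.0246 m = 2.46 cm.
Outer radius after coating: r₂ = 0.00217 + 0.00447 = 0.00664 m.
Since r₁ < r_cr and r₂ ≤ r_cr, the coating moves toward the maximum at r_cr — heat gain rises.
Bare: R = 1/(2πr₁h) = 4.052 m·K/W; Q = 32/4.052 = 7.90 W/m.
Coated: R = R_cond + R_conv = 1.724 m·K/W; Q = 32/1.724 = 18.6 W/m.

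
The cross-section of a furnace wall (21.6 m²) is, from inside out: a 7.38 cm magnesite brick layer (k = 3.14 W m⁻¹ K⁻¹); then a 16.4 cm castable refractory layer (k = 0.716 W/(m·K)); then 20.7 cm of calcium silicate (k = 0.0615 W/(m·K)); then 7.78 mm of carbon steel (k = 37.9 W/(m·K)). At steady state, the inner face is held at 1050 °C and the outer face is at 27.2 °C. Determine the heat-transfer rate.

Resistance network (inner→outer):
  R_magnesite brick = L/(kA) = 0.0738/(3.14·21.6) = 0.001088 K/W
  R_castable refractory = L/(kA) = 0.164/(0.716·21.6) = 0.01060 K/W
  R_calcium silicate = L/(kA) = 0.207/(0.0615·21.6) = 0.1558 K/W
  R_carbon steel = L/(kA) = 0.00778/(37.9·21.6) = 9.504×10^-6 K/W
ΣR = 0.001088 + 0.01060 + 0.1558 + 9.504×10^-6 = 0.1675 K/W
Q = ΔT/ΣR = (1050 °C − 27.2 °C)/0.1675 = 6110 W

Q = 6.11 kW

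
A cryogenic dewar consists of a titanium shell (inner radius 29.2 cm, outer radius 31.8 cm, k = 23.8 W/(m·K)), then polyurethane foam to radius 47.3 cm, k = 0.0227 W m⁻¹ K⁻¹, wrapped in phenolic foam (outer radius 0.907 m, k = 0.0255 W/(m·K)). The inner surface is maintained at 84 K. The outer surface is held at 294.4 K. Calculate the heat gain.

Series thermal resistances, inner to outer:
  R_titanium = (1/0.292 − 1/0.318)/(4πk) = 0.2800/(4π·23.8) = 9.362×10^-4 K/W
  R_polyurethane foam = (1/0.318 − 1/0.473)/(4πk) = 1.030/(4π·0.0227) = 3.612 K/W
  R_phenolic foam = (1/0.473 − 1/0.907)/(4πk) = 1.012/(4π·0.0255) = 3.157 K/W
ΣR = 9.362×10^-4 + 3.612 + 3.157 = 6.770 K/W
Q = ΔT/ΣR = (84 K − 294.4 K)/6.770 = -31.1 W
(Negative Q ⇒ heat flows inward; heat gain = 31.1 W.)

Q = 31.1 W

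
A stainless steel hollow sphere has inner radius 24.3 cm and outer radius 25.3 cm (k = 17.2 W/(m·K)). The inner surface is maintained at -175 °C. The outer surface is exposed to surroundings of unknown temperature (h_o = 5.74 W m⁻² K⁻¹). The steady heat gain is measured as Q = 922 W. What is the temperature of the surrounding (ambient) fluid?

Series resistances:
  R_stainless steel = (1/0.243 − 1/0.253)/(4πk) = 0.1627/(4π·17.2) = 7.525×10^-4 K/W
  R_conv,out = 1/(4πr²h) = 1/(4π·0.253²·5.74) = 0.2166 K/W
ΣR = 0.2173 K/W
ΔT = Q·ΣR = 922 × 0.2173 = 200.4 K
Heat flows inward, so T_out = T_in + ΔT = -175 + 200.4 = 25.4 °C

T_out = 25.4 °C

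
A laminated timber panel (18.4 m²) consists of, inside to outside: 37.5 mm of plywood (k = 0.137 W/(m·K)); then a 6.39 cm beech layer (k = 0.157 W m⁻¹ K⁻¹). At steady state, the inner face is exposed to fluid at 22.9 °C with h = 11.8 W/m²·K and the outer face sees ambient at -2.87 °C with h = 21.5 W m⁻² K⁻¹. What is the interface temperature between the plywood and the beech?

Treat each layer as a resistance in series:
  R_conv,in = 1/(hA) = 1/(11.8·18.4) = 0.004606 K/W
  R_plywood = L/(kA) = 0.0375/(0.137·18.4) = 0.01488 K/W
  R_beech = L/(kA) = 0.0639/(0.157·18.4) = 0.02212 K/W
  R_conv,out = 1/(hA) = 1/(21.5·18.4) = 0.002528 K/W
ΣR = 0.004606 + 0.01488 + 0.02212 + 0.002528 = 0.04413 K/W
Q = ΔT/ΣR = (22.9 °C − -2.87 °C)/0.04413 = 584.0 W
From the inner boundary to the plywood/beech interface, ΣR_partial = 0.01949 K/W.
T_interface = T_in − Q·ΣR_partial = 22.9 °C − (584.0)(0.01949) = 11.5 °C

T = 11.5 °C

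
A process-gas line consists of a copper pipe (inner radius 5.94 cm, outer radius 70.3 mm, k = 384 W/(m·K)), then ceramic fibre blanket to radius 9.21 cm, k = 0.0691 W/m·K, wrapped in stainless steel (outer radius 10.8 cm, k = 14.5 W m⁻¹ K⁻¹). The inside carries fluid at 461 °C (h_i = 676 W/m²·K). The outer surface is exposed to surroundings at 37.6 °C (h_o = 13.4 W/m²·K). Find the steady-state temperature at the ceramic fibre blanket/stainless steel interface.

Resistance network (inner→outer):
  R'_conv,in = 1/(2πr h) = 1/(2π·0.0594·676) = 0.003964 m·K/W
  R'_copper = ln(0.0703/0.0594)/(2πk) = 0.1685/(2π·384) = 6.983×10^-5 m·K/W
  R'_ceramic fibre blanket = ln(0.0921/0.0703)/(2πk) = 0.2701/(2π·0.0691) = 0.6221 m·K/W
  R'_stainless steel = ln(0.108/0.0921)/(2πk) = 0.1593/(2π·14.5) = 0.001748 m·K/W
  R'_conv,out = 1/(2πr h) = 1/(2π·0.108·13.4) = 0.1100 m·K/W
ΣR = 0.003964 + 6.983×10^-5 + 0.6221 + 0.001748 + 0.1100 = 0.7379 m·K/W
Q' = ΔT/ΣR = (461 °C − 37.6 °C)/0.7379 = 573.8 W/m
From the inner boundary to the ceramic fibre blanket/stainless steel interface, ΣR_partial = 0.6261 m·K/W.
T_interface = T_in − Q'·ΣR_partial = 461 °C − (573.8)(0.6261) = 102 °C

T = 102 °C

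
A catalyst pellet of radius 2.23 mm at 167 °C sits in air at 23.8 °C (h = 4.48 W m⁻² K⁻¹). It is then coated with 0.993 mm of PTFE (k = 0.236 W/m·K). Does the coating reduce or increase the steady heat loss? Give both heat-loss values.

increases: 0.0401 → 0.0815 W

Critical radius for a sphere: r_cr = 2k/h = 0.105 m = 10.5 cm.
Outer radius after coating: r₂ = 0.00223 + 9.93×10^-4 = 0.003223 m.
Since r₁ < r_cr and r₂ ≤ r_cr, the coating moves toward the maximum at r_cr — heat loss rises.
Bare: R = 1/(4πr₁²h) = 3572 K/W; Q = 143.2/3572 = 0.0401 W.
Coated: R = R_cond + R_conv = 1757 K/W; Q = 143.2/1757 = 0.0815 W.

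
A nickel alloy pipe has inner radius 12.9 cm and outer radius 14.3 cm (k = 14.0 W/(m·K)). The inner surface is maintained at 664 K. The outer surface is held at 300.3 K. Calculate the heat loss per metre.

Q' = 311 kW/m

Q' = 2πk·ΔT/ln(r₂/r₁) = 2π × 14.0 × 363.7 / ln(0.143/0.129) = 3.11×10^5 W/m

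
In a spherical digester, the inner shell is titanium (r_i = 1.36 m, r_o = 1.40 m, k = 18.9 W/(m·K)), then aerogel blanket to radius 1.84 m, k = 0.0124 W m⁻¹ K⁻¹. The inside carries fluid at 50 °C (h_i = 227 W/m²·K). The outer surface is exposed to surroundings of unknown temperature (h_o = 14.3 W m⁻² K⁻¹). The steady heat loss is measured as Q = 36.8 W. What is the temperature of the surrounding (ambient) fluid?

T_out = 9.59 °C

Series resistances:
  R_conv,in = 1/(4πr²h) = 1/(4π·1.36²·227) = 1.895×10^-4 K/W
  R_titanium = (1/1.36 − 1/1.40)/(4πk) = 0.02101/(4π·18.9) = 8.845×10^-5 K/W
  R_aerogel blanket = (1/1.40 − 1/1.84)/(4πk) = 0.1708/(4π·0.0124) = 1.096 K/W
  R_conv,out = 1/(4πr²h) = 1/(4π·1.84²·14.3) = 0.001644 K/W
ΣR = 1.098 K/W
ΔT = Q·ΣR = 36.8 × 1.098 = 40.41 K
Heat flows outward, so T_out = T_in − ΔT = 50 − 40.41 = 9.59 °C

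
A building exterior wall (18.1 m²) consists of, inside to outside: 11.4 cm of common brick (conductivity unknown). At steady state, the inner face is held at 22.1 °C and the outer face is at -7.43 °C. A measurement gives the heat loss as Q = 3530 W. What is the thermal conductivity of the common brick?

ΣR = ΔT/Q = |22.1 − -7.43|/3530 = 0.008365 K/W
L/(kA) = 0.008365 ⇒ k = 0.114/(0.008365·18.1) = 0.753 W/m·K

k = 0.753 W/m·K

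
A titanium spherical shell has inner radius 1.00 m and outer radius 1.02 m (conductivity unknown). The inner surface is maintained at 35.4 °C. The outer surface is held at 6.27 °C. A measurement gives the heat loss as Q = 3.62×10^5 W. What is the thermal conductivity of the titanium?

k = 19.4 W/m·K

ΣR = ΔT/Q = |35.4 − 6.27|/3.62×10^5 = 8.047×10^-5 K/W
(1/r₁−1/r₂)/(4πk) = 8.047×10^-5 ⇒ k = 0.01961/(4π·8.047×10^-5) = 19.4 W/m·K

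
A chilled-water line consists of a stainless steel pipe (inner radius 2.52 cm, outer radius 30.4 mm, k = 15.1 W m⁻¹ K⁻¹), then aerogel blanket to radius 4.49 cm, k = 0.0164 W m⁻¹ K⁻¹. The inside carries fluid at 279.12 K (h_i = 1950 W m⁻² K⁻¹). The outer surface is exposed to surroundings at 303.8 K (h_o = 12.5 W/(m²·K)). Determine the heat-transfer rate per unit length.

Series thermal resistances, inner to outer:
  R'_conv,in = 1/(2πr h) = 1/(2π·0.0252·1950) = 0.003239 m·K/W
  R'_stainless steel = ln(0.0304/0.0252)/(2πk) = 0.1876/(2π·15.1) = 0.001977 m·K/W
  R'_aerogel blanket = ln(0.0449/0.0304)/(2πk) = 0.3900/(2π·0.0164) = 3.785 m·K/W
  R'_conv,out = 1/(2πr h) = 1/(2π·0.0449·12.5) = 0.2836 m·K/W
ΣR = 0.003239 + 0.001977 + 3.785 + 0.2836 = 4.074 m·K/W
Q' = ΔT/ΣR = (279.12 K − 303.8 K)/4.074 = -6.06 W/m
(Negative Q' ⇒ heat flows inward; heat gain = 6.06 W/m.)

Q' = 6.06 W/m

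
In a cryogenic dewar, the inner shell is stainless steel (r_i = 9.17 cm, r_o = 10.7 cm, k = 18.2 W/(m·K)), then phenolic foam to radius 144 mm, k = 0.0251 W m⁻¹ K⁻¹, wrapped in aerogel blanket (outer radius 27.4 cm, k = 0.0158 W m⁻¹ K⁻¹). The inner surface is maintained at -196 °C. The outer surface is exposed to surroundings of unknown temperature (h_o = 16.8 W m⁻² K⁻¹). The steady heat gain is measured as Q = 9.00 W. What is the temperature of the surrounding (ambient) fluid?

Series resistances:
  R_stainless steel = (1/0.0917 − 1/0.107)/(4πk) = 1.559/(4π·18.2) = 0.006818 K/W
  R_phenolic foam = (1/0.107 − 1/0.144)/(4πk) = 2.401/(4π·0.0251) = 7.613 K/W
  R_aerogel blanket = (1/0.144 − 1/0.274)/(4πk) = 3.295/(4π·0.0158) = 16.59 K/W
  R_conv,out = 1/(4πr²h) = 1/(4π·0.274²·16.8) = 0.06309 K/W
ΣR = 24.28 K/W
ΔT = Q·ΣR = 9.00 × 24.28 = 218.5 K
Heat flows inward, so T_out = T_in + ΔT = -196 + 218.5 = 22.5 °C

T_out = 22.5 °C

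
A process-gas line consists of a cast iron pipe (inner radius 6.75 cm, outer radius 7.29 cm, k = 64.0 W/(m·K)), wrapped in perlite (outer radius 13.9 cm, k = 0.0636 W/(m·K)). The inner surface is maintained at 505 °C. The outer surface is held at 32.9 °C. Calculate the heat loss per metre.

Treat each layer as a resistance in series:
  R'_cast iron = ln(0.0729/0.0675)/(2πk) = 0.07696/(2π·64.0) = 1.914×10^-4 m·K/W
  R'_perlite = ln(0.139/0.0729)/(2πk) = 0.6454/(2π·0.0636) = 1.615 m·K/W
ΣR = 1.914×10^-4 + 1.615 = 1.615 m·K/W
Q' = ΔT/ΣR = (505 °C − 32.9 °C)/1.615 = 292 W/m

Q' = 292 W/m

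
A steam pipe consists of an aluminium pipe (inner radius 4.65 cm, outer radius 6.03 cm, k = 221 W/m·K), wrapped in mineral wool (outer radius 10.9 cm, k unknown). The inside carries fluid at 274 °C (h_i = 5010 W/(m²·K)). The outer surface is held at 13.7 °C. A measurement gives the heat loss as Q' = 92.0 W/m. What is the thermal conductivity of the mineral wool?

ΣR = ΔT/Q' = |274 − 13.7|/92.0 = 2.829 m·K/W
Known resistances:
  R'_conv,in = 1/(2πr h) = 1/(2π·0.0465·5010) = 6.832×10^-4 m·K/W
  R'_aluminium = ln(0.0603/0.0465)/(2πk) = 0.2599/(2π·221) = 1.872×10^-4 m·K/W
R_mineral wool = ΣR − ΣR_known = 2.829 − 8.704×10^-4 = 2.828 m·K/W
ln(r₂/r₁)/(2πk) = 2.828 ⇒ k = 0.5920/(2π·2.828) = 0.0333 W/m·K

k = 0.0333 W/m·K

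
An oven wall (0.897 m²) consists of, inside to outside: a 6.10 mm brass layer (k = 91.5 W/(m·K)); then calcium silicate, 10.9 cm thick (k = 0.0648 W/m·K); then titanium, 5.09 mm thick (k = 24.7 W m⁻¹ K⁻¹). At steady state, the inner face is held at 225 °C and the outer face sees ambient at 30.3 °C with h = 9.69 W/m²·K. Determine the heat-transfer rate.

Series thermal resistances, inner to outer:
  R_brass = L/(kA) = 0.00610/(91.5·0.897) = 7.432×10^-5 K/W
  R_calcium silicate = L/(kA) = 0.109/(0.0648·0.897) = 1.875 K/W
  R_titanium = L/(kA) = 0.00509/(24.7·0.897) = 2.297×10^-4 K/W
  R_conv,out = 1/(hA) = 1/(9.69·0.897) = 0.1150 K/W
ΣR = 7.432×10^-5 + 1.875 + 2.297×10^-4 + 0.1150 = 1.990 K/W
Q = ΔT/ΣR = (225 °C − 30.3 °C)/1.990 = 97.8 W

Q = 97.8 W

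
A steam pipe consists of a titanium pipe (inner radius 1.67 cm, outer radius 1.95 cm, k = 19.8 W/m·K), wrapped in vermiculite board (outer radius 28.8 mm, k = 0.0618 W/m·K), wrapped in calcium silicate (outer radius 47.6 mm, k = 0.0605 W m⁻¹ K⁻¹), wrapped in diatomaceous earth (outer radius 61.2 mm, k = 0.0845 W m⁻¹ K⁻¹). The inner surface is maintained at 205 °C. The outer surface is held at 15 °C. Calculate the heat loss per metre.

Q' = 67.8 W/m

Treat each layer as a resistance in series:
  R'_titanium = ln(0.0195/0.0167)/(2πk) = 0.1550/(2π·19.8) = 0.001246 m·K/W
  R'_vermiculite board = ln(0.0288/0.0195)/(2πk) = 0.3900/(2π·0.0618) = 1.004 m·K/W
  R'_calcium silicate = ln(0.0476/0.0288)/(2πk) = 0.5025/(2π·0.0605) = 1.322 m·K/W
  R'_diatomaceous earth = ln(0.0612/0.0476)/(2πk) = 0.2513/(2π·0.0845) = 0.4733 m·K/W
ΣR = 0.001246 + 1.004 + 1.322 + 0.4733 = 2.801 m·K/W
Q' = ΔT/ΣR = (205 °C − 15 °C)/2.801 = 67.8 W/m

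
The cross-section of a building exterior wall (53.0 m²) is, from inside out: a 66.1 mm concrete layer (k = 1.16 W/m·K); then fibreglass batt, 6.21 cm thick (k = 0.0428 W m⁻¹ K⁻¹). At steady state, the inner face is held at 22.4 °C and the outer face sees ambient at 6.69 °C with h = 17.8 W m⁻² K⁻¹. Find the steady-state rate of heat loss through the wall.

Q = 532 W

Resistance network (inner→outer):
  R_concrete = L/(kA) = 0.0661/(1.16·53.0) = 0.001075 K/W
  R_fibreglass batt = L/(kA) = 0.0621/(0.0428·53.0) = 0.02738 K/W
  R_conv,out = 1/(hA) = 1/(17.8·53.0) = 0.001060 K/W
ΣR = 0.001075 + 0.02738 + 0.001060 = 0.02952 K/W
Q = ΔT/ΣR = (22.4 °C − 6.69 °C)/0.02952 = 532 W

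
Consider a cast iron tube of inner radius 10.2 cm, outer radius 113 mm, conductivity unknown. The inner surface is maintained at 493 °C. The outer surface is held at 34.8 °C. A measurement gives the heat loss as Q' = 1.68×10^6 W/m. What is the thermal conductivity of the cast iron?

ΣR = ΔT/Q' = |493 − 34.8|/1.68×10^6 = 2.727×10^-4 m·K/W
ln(r₂/r₁)/(2πk) = 2.727×10^-4 ⇒ k = 0.1024/(2π·2.727×10^-4) = 59.8 W/m·K

k = 59.8 W/m·K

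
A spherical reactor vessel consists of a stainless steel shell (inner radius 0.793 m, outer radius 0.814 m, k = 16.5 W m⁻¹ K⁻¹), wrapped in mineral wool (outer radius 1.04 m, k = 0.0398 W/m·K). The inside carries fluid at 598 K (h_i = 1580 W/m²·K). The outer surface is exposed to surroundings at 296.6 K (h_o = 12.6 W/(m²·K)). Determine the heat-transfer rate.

Q = 558 W

Treat each layer as a resistance in series:
  R_conv,in = 1/(4πr²h) = 1/(4π·0.793²·1580) = 8.009×10^-5 K/W
  R_stainless steel = (1/0.793 − 1/0.814)/(4πk) = 0.03253/(4π·16.5) = 1.569×10^-4 K/W
  R_mineral wool = (1/0.814 − 1/1.04)/(4πk) = 0.2670/(4π·0.0398) = 0.5338 K/W
  R_conv,out = 1/(4πr²h) = 1/(4π·1.04²·12.6) = 0.005839 K/W
ΣR = 8.009×10^-5 + 1.569×10^-4 + 0.5338 + 0.005839 = 0.5399 K/W
Q = ΔT/ΣR = (598 K − 296.6 K)/0.5399 = 558 W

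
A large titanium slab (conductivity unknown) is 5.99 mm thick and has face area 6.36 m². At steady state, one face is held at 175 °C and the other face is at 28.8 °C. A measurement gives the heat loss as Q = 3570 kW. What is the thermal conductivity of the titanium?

ΣR = ΔT/Q = |175 − 28.8|/3.57×10^6 = 4.095×10^-5 K/W
L/(kA) = 4.095×10^-5 ⇒ k = 0.00599/(4.095×10^-5·6.36) = 23.0 W/m·K

k = 23.0 W/m·K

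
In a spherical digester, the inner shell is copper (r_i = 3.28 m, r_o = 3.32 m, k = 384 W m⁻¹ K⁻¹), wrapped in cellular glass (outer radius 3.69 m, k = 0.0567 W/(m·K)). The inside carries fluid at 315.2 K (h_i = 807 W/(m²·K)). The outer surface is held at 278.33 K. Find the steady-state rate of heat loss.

Series thermal resistances, inner to outer:
  R_conv,in = 1/(4πr²h) = 1/(4π·3.28²·807) = 9.166×10^-6 K/W
  R_copper = (1/3.28 − 1/3.32)/(4πk) = 0.003673/(4π·384) = 7.612×10^-7 K/W
  R_cellular glass = (1/3.32 − 1/3.69)/(4πk) = 0.03020/(4π·0.0567) = 0.04239 K/W
ΣR = 9.166×10^-6 + 7.612×10^-7 + 0.04239 = 0.04240 K/W
Q = ΔT/ΣR = (315.2 K − 278.33 K)/0.04240 = 870 W

Q = 870 W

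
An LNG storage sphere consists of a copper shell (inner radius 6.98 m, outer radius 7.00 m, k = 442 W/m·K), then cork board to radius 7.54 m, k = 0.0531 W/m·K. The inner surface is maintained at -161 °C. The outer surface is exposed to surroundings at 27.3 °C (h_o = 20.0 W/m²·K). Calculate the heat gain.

Q = 12.2 kW

Series thermal resistances, inner to outer:
  R_copper = (1/6.98 − 1/7.00)/(4πk) = 4.093×10^-4/(4π·442) = 7.370×10^-8 K/W
  R_cork board = (1/7.00 − 1/7.54)/(4πk) = 0.01023/(4π·0.0531) = 0.01533 K/W
  R_conv,out = 1/(4πr²h) = 1/(4π·7.54²·20.0) = 6.999×10^-5 K/W
ΣR = 7.370×10^-8 + 0.01533 + 6.999×10^-5 = 0.01540 K/W
Q = ΔT/ΣR = (-161 °C − 27.3 °C)/0.01540 = -12200 W
(Negative Q ⇒ heat flows inward; heat gain = 12200 W.)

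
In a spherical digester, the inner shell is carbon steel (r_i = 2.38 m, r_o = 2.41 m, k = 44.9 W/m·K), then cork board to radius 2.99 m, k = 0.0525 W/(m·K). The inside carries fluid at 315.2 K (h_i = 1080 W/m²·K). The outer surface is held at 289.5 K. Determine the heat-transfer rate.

Q = 211 W

Treat each layer as a resistance in series:
  R_conv,in = 1/(4πr²h) = 1/(4π·2.38²·1080) = 1.301×10^-5 K/W
  R_carbon steel = (1/2.38 − 1/2.41)/(4πk) = 0.005230/(4π·44.9) = 9.270×10^-6 K/W
  R_cork board = (1/2.41 − 1/2.99)/(4πk) = 0.08049/(4π·0.0525) = 0.1220 K/W
ΣR = 1.301×10^-5 + 9.270×10^-6 + 0.1220 = 0.1220 K/W
Q = ΔT/ΣR = (315.2 K − 289.5 K)/0.1220 = 211 W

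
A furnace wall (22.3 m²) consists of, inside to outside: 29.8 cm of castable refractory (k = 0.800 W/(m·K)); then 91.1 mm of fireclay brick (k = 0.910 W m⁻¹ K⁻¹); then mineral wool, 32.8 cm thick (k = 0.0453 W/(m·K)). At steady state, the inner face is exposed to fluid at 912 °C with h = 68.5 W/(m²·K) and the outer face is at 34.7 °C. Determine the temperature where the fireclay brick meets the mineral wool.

Series thermal resistances, inner to outer:
  R_conv,in = 1/(hA) = 1/(68.5·22.3) = 6.546×10^-4 K/W
  R_castable refractory = L/(kA) = 0.298/(0.800·22.3) = 0.01670 K/W
  R_fireclay brick = L/(kA) = 0.0911/(0.910·22.3) = 0.004489 K/W
  R_mineral wool = L/(kA) = 0.328/(0.0453·22.3) = 0.3247 K/W
ΣR = 6.546×10^-4 + 0.01670 + 0.004489 + 0.3247 = 0.3465 K/W
Q = ΔT/ΣR = (912 °C − 34.7 °C)/0.3465 = 2532 W
From the inner boundary to the fireclay brick/mineral wool interface, ΣR_partial = 0.02184 K/W.
T_interface = T_in − Q·ΣR_partial = 912 °C − (2532)(0.02184) = 857 °C

T = 857 °C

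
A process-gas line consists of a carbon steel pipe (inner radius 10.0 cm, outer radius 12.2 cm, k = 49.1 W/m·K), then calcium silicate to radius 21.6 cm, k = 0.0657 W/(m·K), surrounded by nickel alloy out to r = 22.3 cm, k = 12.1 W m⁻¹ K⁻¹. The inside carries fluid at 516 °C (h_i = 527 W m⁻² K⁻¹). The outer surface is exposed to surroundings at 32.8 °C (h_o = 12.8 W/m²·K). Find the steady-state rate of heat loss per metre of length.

Treat each layer as a resistance in series:
  R'_conv,in = 1/(2πr h) = 1/(2π·0.100·527) = 0.003020 m·K/W
  R'_carbon steel = ln(0.122/0.100)/(2πk) = 0.1989/(2π·49.1) = 6.446×10^-4 m·K/W
  R'_calcium silicate = ln(0.216/0.122)/(2πk) = 0.5713/(2π·0.0657) = 1.384 m·K/W
  R'_nickel alloy = ln(0.223/0.216)/(2πk) = 0.03189/(2π·12.1) = 4.195×10^-4 m·K/W
  R'_conv,out = 1/(2πr h) = 1/(2π·0.223·12.8) = 0.05576 m·K/W
ΣR = 0.003020 + 6.446×10^-4 + 1.384 + 4.195×10^-4 + 0.05576 = 1.444 m·K/W
Q' = ΔT/ΣR = (516 °C − 32.8 °C)/1.444 = 335 W/m

Q' = 335 W/m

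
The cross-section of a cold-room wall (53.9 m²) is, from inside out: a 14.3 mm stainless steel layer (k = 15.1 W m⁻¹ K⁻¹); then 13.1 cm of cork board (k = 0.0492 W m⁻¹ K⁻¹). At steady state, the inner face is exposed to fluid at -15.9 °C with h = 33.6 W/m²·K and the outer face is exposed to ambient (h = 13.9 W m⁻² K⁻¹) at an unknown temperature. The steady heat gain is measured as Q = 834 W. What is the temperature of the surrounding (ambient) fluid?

T_out = 26.9 °C

Sum the resistances:
  R_conv,in = 1/(hA) = 1/(33.6·53.9) = 5.522×10^-4 K/W
  R_stainless steel = L/(kA) = 0.0143/(15.1·53.9) = 1.757×10^-5 K/W
  R_cork board = L/(kA) = 0.131/(0.0492·53.9) = 0.04940 K/W
  R_conv,out = 1/(hA) = 1/(13.9·53.9) = 0.001335 K/W
ΣR = 0.05130 K/W
ΔT = Q·ΣR = 834 × 0.05130 = 42.78 K
Heat flows inward, so T_out = T_in + ΔT = -15.9 + 42.78 = 26.9 °C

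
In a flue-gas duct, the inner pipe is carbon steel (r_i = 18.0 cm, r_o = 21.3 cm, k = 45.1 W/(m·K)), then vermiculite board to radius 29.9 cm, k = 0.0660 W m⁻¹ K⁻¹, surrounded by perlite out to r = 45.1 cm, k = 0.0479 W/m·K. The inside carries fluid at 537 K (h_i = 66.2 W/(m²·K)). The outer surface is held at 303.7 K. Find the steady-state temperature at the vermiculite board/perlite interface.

Resistance network (inner→outer):
  R'_conv,in = 1/(2πr h) = 1/(2π·0.180·66.2) = 0.01336 m·K/W
  R'_carbon steel = ln(0.213/0.180)/(2πk) = 0.1683/(2π·45.1) = 5.940×10^-4 m·K/W
  R'_vermiculite board = ln(0.299/0.213)/(2πk) = 0.3392/(2π·0.0660) = 0.8178 m·K/W
  R'_perlite = ln(0.451/0.299)/(2πk) = 0.4110/(2π·0.0479) = 1.366 m·K/W
ΣR = 0.01336 + 5.940×10^-4 + 0.8178 + 1.366 = 2.198 m·K/W
Q' = ΔT/ΣR = (537 K − 303.7 K)/2.198 = 106.1 W/m
From the inner boundary to the vermiculite board/perlite interface, ΣR_partial = 0.8318 m·K/W.
T_interface = T_in − Q'·ΣR_partial = 537 K − (106.1)(0.8318) = 449 K

T = 449 K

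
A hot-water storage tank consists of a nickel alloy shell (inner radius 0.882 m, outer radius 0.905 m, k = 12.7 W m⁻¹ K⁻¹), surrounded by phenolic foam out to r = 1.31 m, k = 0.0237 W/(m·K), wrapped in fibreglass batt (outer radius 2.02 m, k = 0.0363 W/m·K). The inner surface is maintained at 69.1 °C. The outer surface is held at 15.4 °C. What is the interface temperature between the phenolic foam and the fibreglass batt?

Series thermal resistances, inner to outer:
  R_nickel alloy = (1/0.882 − 1/0.905)/(4πk) = 0.02881/(4π·12.7) = 1.805×10^-4 K/W
  R_phenolic foam = (1/0.905 − 1/1.31)/(4πk) = 0.3416/(4π·0.0237) = 1.147 K/W
  R_fibreglass batt = (1/1.31 − 1/2.02)/(4πk) = 0.2683/(4π·0.0363) = 0.5882 K/W
ΣR = 1.805×10^-4 + 1.147 + 0.5882 = 1.735 K/W
Q = ΔT/ΣR = (69.1 °C − 15.4 °C)/1.735 = 30.95 W
From the inner boundary to the phenolic foam/fibreglass batt interface, ΣR_partial = 1.147 K/W.
T_interface = T_in − Q·ΣR_partial = 69.1 °C − (30.95)(1.147) = 33.6 °C

T = 33.6 °C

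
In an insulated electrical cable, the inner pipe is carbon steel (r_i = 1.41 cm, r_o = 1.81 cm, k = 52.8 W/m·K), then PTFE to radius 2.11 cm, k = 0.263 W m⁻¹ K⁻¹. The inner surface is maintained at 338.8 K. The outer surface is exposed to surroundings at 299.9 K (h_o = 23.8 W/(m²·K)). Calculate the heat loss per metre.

Treat each layer as a resistance in series:
  R'_carbon steel = ln(0.0181/0.0141)/(2πk) = 0.2497/(2π·52.8) = 7.528×10^-4 m·K/W
  R'_PTFE = ln(0.0211/0.0181)/(2πk) = 0.1534/(2π·0.263) = 0.09281 m·K/W
  R'_conv,out = 1/(2πr h) = 1/(2π·0.0211·23.8) = 0.3169 m·K/W
ΣR = 7.528×10^-4 + 0.09281 + 0.3169 = 0.4105 m·K/W
Q' = ΔT/ΣR = (338.8 K − 299.9 K)/0.4105 = 94.8 W/m

Q' = 94.8 W/m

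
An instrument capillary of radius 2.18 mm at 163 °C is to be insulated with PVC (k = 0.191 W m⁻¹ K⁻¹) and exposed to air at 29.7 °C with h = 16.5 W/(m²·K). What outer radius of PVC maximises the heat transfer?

r_cr = 1.16 cm

For a cylinder, r_cr = k_ins/h = 0.191/16.5 = 0.0116 m = 1.16 cm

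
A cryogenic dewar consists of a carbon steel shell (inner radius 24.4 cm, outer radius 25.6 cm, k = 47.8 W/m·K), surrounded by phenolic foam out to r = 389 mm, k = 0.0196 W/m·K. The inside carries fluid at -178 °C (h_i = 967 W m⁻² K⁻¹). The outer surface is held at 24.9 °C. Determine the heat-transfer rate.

Q = 37.4 W

Resistance network (inner→outer):
  R_conv,in = 1/(4πr²h) = 1/(4π·0.244²·967) = 0.001382 K/W
  R_carbon steel = (1/0.244 − 1/0.256)/(4πk) = 0.1921/(4π·47.8) = 3.198×10^-4 K/W
  R_phenolic foam = (1/0.256 − 1/0.389)/(4πk) = 1.336/(4π·0.0196) = 5.422 K/W
ΣR = 0.001382 + 3.198×10^-4 + 5.422 = 5.424 K/W
Q = ΔT/ΣR = (-178 °C − 24.9 °C)/5.424 = -37.4 W
(Negative Q ⇒ heat flows inward; heat gain = 37.4 W.)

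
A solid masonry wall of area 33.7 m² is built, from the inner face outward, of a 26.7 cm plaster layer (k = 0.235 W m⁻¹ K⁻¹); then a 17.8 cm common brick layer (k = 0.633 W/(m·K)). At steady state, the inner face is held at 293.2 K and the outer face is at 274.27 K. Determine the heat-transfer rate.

Q = 450 W

Series thermal resistances, inner to outer:
  R_plaster = L/(kA) = 0.267/(0.235·33.7) = 0.03371 K/W
  R_common brick = L/(kA) = 0.178/(0.633·33.7) = 0.008344 K/W
ΣR = 0.03371 + 0.008344 = 0.04205 K/W
Q = ΔT/ΣR = (293.2 K − 274.27 K)/0.04205 = 450 W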